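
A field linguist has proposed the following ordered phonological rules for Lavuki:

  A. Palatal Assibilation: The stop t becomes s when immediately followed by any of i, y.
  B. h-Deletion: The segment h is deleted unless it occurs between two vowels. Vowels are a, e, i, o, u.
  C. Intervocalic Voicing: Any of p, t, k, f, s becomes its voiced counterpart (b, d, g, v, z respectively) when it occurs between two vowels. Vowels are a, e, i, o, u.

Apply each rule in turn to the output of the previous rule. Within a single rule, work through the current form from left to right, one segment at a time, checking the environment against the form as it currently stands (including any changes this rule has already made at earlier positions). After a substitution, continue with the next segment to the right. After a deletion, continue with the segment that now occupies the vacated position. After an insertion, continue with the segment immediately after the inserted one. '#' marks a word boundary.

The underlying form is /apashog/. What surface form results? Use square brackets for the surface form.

[abazog]

A Palatal Assibilation: no change — [apashog]
B h-Deletion: [apashog] → [apasog]
C Intervocalic Voicing: [apasog] → [abazog]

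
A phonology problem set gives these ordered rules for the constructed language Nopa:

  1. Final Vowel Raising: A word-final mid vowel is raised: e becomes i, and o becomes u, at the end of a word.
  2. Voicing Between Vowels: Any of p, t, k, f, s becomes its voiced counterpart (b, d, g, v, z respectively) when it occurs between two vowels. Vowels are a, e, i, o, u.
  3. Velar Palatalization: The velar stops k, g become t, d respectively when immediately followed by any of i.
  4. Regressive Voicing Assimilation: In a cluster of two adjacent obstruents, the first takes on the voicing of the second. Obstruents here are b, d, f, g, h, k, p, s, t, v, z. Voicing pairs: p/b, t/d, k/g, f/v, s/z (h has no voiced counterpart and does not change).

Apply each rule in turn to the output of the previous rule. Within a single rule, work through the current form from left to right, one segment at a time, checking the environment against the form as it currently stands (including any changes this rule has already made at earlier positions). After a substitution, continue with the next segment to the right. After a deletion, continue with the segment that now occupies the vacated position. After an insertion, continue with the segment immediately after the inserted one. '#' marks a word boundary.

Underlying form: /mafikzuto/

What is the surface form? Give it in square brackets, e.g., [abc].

[mavigzudu]

1 Final Vowel Raising: [mafikzuto] → [mafikzutu]
2 Voicing Between Vowels: [mafikzutu] → [mavikzudu]
3 Velar Palatalization: no change — [mavikzudu]
4 Regressive Voicing Assimilation: [mavikzudu] → [mavigzudu]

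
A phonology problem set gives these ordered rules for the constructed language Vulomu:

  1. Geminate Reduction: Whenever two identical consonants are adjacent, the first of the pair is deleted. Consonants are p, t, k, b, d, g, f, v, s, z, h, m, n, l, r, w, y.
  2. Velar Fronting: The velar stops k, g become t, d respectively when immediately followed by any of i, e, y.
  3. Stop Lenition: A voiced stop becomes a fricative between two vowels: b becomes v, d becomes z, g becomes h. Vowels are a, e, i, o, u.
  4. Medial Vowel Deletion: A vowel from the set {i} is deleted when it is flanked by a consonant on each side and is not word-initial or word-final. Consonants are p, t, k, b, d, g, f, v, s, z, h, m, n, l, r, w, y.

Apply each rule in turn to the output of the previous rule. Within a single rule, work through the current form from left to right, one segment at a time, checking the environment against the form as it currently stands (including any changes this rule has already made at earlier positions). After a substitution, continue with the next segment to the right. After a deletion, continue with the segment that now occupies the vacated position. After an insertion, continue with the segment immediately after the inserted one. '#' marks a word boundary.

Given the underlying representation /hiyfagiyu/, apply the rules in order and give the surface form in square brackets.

[hyfazyu]

1 Geminate Reduction: no change — [hiyfagiyu]
2 Velar Fronting: [hiyfagiyu] → [hiyfadiyu]
3 Stop Lenition: [hiyfadiyu] → [hiyfaziyu]
4 Medial Vowel Deletion: [hiyfaziyu] → [hyfazyu]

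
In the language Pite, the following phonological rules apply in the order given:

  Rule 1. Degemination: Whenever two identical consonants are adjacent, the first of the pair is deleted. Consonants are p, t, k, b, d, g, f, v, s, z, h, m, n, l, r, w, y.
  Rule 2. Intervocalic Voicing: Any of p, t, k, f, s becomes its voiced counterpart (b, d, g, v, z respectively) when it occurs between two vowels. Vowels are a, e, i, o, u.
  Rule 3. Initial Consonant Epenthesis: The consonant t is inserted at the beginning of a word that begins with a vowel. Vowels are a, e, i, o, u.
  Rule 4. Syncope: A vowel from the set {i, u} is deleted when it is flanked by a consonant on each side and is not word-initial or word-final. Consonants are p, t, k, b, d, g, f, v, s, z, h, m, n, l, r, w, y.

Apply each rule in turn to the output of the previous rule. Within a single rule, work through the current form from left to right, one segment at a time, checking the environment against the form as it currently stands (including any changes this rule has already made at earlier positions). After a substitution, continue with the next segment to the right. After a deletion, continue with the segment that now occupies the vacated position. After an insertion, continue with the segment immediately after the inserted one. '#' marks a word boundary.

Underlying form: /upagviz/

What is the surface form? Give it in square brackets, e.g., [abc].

[tbagvz]

Rule 1 Degemination: no change — [upagviz]
Rule 2 Intervocalic Voicing: [upagviz] → [ubagviz]
Rule 3 Initial Consonant Epenthesis: [ubagviz] → [tubagviz]
Rule 4 Syncope: [tubagviz] → [tbagvz]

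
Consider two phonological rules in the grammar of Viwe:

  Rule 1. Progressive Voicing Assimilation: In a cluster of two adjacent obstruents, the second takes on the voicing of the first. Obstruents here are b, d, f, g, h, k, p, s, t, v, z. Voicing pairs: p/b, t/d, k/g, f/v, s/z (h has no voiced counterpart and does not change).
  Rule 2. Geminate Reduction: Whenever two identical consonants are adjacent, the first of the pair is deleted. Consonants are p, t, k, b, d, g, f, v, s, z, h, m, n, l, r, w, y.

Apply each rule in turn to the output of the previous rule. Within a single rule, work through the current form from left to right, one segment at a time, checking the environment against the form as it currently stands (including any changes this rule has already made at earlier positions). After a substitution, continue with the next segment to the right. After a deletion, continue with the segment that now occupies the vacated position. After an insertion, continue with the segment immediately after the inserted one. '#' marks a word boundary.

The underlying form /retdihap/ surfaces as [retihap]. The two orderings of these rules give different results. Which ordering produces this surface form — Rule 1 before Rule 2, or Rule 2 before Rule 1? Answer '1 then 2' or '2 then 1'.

1 then 2

Order 1 then 2:
  1 Progressive Voicing Assimilation: [retdihap] → [rettihap]
  2 Geminate Reduction: [rettihap] → [retihap]
  result: [retihap]
Order 2 then 1:
  2 Geminate Reduction: no change — [retdihap]
  1 Progressive Voicing Assimilation: [retdihap] → [rettihap]
  result: [rettihap]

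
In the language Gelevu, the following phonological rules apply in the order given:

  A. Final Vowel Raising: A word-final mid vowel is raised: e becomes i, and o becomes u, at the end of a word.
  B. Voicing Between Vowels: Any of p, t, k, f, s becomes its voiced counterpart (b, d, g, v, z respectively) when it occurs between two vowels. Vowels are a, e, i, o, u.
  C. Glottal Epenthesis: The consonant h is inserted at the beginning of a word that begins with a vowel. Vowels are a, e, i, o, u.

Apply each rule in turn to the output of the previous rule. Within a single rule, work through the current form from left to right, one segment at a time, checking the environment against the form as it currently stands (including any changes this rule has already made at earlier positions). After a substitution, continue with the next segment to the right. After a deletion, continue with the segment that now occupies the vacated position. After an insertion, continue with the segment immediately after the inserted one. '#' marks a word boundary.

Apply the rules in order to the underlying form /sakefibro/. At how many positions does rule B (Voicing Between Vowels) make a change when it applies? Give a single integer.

2

A Final Vowel Raising: [sakefibro] → [sakefibru]
B Voicing Between Vowels: [sakefibru] → [sagevibru]
C Glottal Epenthesis: no change — [sagevibru]
Rule B changed 2 position(s).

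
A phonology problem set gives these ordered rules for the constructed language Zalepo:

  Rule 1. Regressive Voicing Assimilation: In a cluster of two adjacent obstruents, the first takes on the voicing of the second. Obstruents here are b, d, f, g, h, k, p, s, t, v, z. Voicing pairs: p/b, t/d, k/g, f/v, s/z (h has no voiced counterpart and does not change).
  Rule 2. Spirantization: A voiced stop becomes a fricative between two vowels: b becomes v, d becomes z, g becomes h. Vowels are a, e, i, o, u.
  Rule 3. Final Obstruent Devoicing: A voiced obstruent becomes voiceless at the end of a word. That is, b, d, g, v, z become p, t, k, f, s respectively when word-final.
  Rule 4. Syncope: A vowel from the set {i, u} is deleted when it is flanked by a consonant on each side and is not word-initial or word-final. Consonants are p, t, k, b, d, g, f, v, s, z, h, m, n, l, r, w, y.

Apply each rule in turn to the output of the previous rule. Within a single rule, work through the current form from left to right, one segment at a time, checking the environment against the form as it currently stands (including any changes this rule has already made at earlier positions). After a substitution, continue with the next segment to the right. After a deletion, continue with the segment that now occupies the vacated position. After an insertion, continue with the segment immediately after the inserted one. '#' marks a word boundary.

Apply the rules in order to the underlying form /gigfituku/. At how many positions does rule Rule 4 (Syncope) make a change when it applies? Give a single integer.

3

Rule 1 Regressive Voicing Assimilation: [gigfituku] → [gikfituku]
Rule 2 Spirantization: no change — [gikfituku]
Rule 3 Final Obstruent Devoicing: no change — [gikfituku]
Rule 4 Syncope: [gikfituku] → [gkftku]
Rule Rule 4 changed 3 position(s).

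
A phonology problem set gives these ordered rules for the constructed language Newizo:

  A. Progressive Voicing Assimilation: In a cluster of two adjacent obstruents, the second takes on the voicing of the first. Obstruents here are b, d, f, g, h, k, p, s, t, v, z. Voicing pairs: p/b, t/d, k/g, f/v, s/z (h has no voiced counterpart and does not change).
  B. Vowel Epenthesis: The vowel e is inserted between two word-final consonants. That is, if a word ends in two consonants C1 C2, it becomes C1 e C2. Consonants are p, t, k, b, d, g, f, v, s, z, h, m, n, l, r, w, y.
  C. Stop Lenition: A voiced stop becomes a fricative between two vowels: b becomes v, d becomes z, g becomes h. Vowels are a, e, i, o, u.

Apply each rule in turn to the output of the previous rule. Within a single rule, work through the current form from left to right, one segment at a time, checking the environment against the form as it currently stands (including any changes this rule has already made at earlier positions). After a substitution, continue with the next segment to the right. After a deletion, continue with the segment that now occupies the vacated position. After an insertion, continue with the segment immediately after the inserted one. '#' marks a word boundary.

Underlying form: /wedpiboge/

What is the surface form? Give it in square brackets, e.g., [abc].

A Progressive Voicing Assimilation: [wedpiboge] → [wedbiboge]
B Vowel Epenthesis: no change — [wedbiboge]
C Stop Lenition: [wedbiboge] → [wedbivohe]

[wedbivohe]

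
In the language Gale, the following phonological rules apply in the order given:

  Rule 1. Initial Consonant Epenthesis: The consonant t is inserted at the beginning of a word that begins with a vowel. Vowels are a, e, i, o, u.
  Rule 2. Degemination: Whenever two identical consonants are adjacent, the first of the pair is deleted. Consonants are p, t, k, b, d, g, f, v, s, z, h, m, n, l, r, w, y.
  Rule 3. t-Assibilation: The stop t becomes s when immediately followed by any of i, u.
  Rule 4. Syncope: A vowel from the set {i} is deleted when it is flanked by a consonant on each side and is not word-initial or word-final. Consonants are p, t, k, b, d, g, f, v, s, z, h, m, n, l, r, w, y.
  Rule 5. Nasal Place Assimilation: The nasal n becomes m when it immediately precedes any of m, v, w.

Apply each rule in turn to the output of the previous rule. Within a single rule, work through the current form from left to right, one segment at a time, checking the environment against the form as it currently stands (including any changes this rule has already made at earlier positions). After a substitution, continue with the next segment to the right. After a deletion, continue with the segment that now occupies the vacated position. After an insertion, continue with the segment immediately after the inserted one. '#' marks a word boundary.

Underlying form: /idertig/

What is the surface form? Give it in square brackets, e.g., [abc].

Rule 1 Initial Consonant Epenthesis: [idertig] → [tidertig]
Rule 2 Degemination: no change — [tidertig]
Rule 3 t-Assibilation: [tidertig] → [sidersig]
Rule 4 Syncope: [sidersig] → [sdersg]
Rule 5 Nasal Place Assimilation: no change — [sdersg]

[sdersg]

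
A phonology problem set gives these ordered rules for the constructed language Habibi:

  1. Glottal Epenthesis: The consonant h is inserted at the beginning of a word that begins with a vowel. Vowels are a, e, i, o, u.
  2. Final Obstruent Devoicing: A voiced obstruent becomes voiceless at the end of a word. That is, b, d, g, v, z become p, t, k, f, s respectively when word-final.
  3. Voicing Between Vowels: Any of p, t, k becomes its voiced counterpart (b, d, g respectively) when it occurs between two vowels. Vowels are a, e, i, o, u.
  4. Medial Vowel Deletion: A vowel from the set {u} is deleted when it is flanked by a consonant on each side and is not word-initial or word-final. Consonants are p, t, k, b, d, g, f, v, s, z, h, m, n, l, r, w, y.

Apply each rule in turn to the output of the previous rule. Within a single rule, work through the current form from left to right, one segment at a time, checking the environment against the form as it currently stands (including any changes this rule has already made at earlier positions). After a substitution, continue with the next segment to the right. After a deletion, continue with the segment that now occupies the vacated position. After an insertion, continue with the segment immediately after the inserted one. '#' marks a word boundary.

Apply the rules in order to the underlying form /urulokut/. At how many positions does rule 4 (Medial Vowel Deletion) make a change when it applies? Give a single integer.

1 Glottal Epenthesis: [urulokut] → [hurulokut]
2 Final Obstruent Devoicing: no change — [hurulokut]
3 Voicing Between Vowels: [hurulokut] → [hurulogut]
4 Medial Vowel Deletion: [hurulogut] → [hrlogt]
Rule 4 changed 3 position(s).

3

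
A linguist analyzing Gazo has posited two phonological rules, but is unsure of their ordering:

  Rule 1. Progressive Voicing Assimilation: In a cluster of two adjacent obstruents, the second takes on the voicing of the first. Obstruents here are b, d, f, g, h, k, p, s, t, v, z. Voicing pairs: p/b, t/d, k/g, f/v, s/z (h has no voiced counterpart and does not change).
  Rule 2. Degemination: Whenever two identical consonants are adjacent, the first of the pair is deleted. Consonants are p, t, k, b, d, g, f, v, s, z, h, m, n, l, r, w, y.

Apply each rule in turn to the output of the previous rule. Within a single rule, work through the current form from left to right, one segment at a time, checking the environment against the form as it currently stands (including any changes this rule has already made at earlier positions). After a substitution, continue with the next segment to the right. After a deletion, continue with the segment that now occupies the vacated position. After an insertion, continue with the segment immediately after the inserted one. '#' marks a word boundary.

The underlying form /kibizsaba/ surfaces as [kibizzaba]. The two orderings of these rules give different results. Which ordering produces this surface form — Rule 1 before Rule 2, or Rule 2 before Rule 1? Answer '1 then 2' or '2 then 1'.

2 then 1

Order 1 then 2:
  1 Progressive Voicing Assimilation: [kibizsaba] → [kibizzaba]
  2 Degemination: [kibizzaba] → [kibizaba]
  result: [kibizaba]
Order 2 then 1:
  2 Degemination: no change — [kibizsaba]
  1 Progressive Voicing Assimilation: [kibizsaba] → [kibizzaba]
  result: [kibizzaba]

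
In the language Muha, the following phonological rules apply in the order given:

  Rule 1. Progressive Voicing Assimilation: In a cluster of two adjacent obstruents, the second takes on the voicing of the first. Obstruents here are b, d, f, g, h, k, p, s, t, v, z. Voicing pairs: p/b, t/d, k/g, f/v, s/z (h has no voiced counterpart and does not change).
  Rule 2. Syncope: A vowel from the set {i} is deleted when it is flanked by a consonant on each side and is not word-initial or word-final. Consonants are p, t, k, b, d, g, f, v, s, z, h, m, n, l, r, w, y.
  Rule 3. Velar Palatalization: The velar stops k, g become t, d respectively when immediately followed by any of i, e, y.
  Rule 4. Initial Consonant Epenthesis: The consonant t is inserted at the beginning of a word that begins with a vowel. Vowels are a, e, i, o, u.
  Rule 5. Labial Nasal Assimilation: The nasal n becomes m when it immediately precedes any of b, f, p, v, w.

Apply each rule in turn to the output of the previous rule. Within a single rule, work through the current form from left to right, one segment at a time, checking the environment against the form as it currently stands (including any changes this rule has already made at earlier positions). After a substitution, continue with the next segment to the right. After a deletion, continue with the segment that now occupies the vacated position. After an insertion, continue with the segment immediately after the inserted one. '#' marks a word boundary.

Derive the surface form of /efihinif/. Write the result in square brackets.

Rule 1 Progressive Voicing Assimilation: no change — [efihinif]
Rule 2 Syncope: [efihinif] → [efhnf]
Rule 3 Velar Palatalization: no change — [efhnf]
Rule 4 Initial Consonant Epenthesis: [efhnf] → [tefhnf]
Rule 5 Labial Nasal Assimilation: [tefhnf] → [tefhmf]

[tefhmf]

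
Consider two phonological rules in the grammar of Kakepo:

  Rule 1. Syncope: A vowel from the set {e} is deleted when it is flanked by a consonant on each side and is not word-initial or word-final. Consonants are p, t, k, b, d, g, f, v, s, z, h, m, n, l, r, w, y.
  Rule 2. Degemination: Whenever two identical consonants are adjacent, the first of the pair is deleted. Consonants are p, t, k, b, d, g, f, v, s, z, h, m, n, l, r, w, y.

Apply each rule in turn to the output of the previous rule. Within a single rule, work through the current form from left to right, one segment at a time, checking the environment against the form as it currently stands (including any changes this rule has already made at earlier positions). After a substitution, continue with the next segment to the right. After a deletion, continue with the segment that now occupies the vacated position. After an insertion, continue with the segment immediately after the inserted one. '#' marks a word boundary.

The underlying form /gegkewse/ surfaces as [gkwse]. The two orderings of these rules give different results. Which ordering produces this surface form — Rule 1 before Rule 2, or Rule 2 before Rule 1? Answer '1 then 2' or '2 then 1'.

1 then 2

Order 1 then 2:
  1 Syncope: [gegkewse] → [ggkwse]
  2 Degemination: [ggkwse] → [gkwse]
  result: [gkwse]
Order 2 then 1:
  2 Degemination: no change — [gegkewse]
  1 Syncope: [gegkewse] → [ggkwse]
  result: [ggkwse]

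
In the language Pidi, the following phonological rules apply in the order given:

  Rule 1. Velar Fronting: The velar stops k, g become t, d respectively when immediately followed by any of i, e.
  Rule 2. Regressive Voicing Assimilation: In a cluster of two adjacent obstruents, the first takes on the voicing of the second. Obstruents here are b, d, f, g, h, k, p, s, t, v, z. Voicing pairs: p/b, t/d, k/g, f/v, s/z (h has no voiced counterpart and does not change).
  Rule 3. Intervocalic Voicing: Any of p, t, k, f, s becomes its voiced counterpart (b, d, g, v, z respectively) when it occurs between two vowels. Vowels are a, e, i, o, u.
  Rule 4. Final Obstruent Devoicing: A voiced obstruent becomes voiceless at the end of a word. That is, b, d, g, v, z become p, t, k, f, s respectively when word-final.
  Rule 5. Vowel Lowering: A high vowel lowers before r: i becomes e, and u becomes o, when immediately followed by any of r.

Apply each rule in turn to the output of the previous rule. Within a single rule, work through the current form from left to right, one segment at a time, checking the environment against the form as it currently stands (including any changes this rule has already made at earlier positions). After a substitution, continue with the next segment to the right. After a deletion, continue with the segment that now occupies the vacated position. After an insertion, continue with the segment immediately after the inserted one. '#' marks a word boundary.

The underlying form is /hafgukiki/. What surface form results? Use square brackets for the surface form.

[havgudidi]

Rule 1 Velar Fronting: [hafgukiki] → [hafgutiti]
Rule 2 Regressive Voicing Assimilation: [hafgutiti] → [havgutiti]
Rule 3 Intervocalic Voicing: [havgutiti] → [havgudidi]
Rule 4 Final Obstruent Devoicing: no change — [havgudidi]
Rule 5 Vowel Lowering: no change — [havgudidi]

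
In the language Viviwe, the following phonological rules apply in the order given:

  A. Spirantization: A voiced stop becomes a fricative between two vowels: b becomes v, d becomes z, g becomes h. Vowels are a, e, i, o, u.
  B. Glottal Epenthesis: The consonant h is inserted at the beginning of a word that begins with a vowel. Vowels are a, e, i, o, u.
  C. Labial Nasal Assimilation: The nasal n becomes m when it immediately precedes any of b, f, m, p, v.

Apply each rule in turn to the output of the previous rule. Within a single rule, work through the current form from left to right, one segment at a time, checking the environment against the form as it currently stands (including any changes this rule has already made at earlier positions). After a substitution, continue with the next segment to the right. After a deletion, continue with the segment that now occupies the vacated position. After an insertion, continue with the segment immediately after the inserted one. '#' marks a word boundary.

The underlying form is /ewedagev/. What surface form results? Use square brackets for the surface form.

A Spirantization: [ewedagev] → [ewezahev]
B Glottal Epenthesis: [ewezahev] → [hewezahev]
C Labial Nasal Assimilation: no change — [hewezahev]

[hewezahev]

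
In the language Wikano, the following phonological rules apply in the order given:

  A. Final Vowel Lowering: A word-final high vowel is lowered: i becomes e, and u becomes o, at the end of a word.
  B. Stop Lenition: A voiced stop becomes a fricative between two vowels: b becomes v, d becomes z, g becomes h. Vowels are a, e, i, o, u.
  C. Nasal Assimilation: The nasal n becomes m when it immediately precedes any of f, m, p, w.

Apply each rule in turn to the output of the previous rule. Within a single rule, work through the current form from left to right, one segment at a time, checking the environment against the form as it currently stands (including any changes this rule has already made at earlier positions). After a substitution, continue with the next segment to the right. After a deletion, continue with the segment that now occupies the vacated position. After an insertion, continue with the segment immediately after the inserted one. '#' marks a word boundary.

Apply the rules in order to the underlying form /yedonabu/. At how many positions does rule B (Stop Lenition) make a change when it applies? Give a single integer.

2

A Final Vowel Lowering: [yedonabu] → [yedonabo]
B Stop Lenition: [yedonabo] → [yezonavo]
C Nasal Assimilation: no change — [yezonavo]
Rule B changed 2 position(s).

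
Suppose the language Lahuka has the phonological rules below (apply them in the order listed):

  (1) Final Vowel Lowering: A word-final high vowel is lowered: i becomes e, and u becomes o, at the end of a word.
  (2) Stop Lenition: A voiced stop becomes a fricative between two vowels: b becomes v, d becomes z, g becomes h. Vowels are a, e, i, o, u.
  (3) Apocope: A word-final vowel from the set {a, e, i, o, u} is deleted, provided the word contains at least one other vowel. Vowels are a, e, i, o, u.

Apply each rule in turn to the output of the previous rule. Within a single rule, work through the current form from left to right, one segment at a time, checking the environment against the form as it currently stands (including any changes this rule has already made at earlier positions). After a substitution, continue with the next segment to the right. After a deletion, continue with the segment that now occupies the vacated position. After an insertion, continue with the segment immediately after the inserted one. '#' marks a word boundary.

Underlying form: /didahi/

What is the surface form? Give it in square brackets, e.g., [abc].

(1) Final Vowel Lowering: [didahi] → [didahe]
(2) Stop Lenition: [didahe] → [dizahe]
(3) Apocope: [dizahe] → [dizah]

[dizah]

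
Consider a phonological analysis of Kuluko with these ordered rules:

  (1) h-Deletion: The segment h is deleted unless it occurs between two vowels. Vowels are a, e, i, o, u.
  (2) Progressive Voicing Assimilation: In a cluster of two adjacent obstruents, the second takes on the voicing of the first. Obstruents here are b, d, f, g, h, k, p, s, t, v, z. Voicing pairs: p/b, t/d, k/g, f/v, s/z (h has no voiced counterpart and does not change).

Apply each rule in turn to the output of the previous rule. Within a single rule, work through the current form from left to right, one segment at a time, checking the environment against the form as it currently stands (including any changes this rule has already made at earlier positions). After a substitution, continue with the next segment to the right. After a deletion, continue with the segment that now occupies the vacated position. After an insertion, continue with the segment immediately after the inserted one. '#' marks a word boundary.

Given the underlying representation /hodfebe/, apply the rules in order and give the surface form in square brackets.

(1) h-Deletion: [hodfebe] → [odfebe]
(2) Progressive Voicing Assimilation: [odfebe] → [odvebe]

[odvebe]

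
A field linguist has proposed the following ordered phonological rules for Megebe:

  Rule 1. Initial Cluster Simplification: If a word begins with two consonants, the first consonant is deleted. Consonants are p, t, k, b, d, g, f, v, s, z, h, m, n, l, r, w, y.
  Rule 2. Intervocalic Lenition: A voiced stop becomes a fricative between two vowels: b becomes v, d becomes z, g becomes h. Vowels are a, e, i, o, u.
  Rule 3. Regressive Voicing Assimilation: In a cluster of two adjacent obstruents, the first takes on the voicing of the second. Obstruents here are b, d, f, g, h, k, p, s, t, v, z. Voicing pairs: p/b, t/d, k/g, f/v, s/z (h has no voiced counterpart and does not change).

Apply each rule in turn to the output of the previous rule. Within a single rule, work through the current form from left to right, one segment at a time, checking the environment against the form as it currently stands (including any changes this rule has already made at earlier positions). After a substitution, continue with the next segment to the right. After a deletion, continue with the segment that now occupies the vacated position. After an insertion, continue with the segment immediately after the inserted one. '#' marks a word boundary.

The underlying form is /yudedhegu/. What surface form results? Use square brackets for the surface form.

[yuzethehu]

Rule 1 Initial Cluster Simplification: no change — [yudedhegu]
Rule 2 Intervocalic Lenition: [yudedhegu] → [yuzedhehu]
Rule 3 Regressive Voicing Assimilation: [yuzedhehu] → [yuzethehu]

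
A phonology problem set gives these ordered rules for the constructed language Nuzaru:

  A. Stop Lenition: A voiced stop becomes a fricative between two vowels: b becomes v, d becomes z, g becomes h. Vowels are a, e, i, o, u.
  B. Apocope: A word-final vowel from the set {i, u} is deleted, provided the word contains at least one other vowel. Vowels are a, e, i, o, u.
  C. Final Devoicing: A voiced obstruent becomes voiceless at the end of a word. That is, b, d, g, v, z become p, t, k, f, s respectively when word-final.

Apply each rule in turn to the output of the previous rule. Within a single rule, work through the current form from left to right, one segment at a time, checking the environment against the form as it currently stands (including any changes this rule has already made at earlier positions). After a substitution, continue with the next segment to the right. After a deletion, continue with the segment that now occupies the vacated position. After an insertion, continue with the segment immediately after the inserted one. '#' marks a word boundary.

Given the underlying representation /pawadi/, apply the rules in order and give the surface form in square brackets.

A Stop Lenition: [pawadi] → [pawazi]
B Apocope: [pawazi] → [pawaz]
C Final Devoicing: [pawaz] → [pawas]

[pawas]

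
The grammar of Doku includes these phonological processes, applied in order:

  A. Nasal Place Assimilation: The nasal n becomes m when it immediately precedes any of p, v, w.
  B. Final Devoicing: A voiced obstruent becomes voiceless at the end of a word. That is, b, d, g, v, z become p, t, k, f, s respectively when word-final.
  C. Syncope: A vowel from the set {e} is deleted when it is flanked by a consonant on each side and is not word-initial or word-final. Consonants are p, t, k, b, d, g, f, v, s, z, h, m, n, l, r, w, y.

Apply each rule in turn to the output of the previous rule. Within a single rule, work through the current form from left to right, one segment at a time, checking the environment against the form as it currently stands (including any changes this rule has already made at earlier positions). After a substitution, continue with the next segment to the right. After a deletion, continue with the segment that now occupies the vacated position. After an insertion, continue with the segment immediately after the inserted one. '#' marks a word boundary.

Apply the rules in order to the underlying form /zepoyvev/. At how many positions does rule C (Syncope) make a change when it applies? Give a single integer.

A Nasal Place Assimilation: no change — [zepoyvev]
B Final Devoicing: [zepoyvev] → [zepoyvef]
C Syncope: [zepoyvef] → [zpoyvf]
Rule C changed 2 position(s).

2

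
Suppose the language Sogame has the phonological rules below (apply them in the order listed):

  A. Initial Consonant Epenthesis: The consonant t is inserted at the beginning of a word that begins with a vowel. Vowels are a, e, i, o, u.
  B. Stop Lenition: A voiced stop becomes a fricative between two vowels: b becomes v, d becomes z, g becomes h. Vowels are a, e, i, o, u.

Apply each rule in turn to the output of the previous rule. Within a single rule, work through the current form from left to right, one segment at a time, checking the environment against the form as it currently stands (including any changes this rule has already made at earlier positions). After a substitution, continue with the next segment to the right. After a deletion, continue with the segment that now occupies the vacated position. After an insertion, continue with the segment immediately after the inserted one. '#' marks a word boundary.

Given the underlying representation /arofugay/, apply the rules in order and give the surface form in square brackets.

A Initial Consonant Epenthesis: [arofugay] → [tarofugay]
B Stop Lenition: [tarofugay] → [tarofuhay]

[tarofuhay]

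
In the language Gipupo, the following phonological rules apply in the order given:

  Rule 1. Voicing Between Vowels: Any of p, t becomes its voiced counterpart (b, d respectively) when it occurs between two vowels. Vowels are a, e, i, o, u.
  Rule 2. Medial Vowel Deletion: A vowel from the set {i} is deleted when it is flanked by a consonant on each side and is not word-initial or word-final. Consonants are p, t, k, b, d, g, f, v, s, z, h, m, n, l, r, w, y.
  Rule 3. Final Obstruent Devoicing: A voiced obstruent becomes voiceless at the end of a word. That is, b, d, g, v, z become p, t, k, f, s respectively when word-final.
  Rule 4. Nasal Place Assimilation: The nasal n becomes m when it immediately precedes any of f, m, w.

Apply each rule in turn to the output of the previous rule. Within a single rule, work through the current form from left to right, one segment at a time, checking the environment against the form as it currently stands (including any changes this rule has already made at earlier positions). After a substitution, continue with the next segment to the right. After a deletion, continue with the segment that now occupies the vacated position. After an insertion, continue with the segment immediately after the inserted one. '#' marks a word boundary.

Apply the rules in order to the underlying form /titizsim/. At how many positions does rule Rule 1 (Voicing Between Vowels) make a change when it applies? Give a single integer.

1

Rule 1 Voicing Between Vowels: [titizsim] → [tidizsim]
Rule 2 Medial Vowel Deletion: [tidizsim] → [tdzsm]
Rule 3 Final Obstruent Devoicing: no change — [tdzsm]
Rule 4 Nasal Place Assimilation: no change — [tdzsm]
Rule Rule 1 changed 1 position(s).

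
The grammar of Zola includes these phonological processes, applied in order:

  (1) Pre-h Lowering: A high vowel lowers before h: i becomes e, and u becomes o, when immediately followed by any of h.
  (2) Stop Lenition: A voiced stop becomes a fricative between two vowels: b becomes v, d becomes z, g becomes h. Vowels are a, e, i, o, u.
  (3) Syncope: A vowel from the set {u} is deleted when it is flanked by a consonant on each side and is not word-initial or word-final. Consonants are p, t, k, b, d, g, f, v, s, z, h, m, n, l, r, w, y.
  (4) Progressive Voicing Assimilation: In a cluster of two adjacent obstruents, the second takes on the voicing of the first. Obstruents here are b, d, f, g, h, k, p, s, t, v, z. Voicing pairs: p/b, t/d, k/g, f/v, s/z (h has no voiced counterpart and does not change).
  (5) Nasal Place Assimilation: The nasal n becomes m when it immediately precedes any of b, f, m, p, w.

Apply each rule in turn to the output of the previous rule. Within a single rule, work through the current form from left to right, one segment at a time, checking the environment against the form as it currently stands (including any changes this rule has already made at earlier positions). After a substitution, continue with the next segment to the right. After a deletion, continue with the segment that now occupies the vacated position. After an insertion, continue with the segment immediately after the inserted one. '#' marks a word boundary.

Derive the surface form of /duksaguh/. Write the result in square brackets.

(1) Pre-h Lowering: [duksaguh] → [duksagoh]
(2) Stop Lenition: [duksagoh] → [duksahoh]
(3) Syncope: [duksahoh] → [dksahoh]
(4) Progressive Voicing Assimilation: [dksahoh] → [dgzahoh]
(5) Nasal Place Assimilation: no change — [dgzahoh]

[dgzahoh]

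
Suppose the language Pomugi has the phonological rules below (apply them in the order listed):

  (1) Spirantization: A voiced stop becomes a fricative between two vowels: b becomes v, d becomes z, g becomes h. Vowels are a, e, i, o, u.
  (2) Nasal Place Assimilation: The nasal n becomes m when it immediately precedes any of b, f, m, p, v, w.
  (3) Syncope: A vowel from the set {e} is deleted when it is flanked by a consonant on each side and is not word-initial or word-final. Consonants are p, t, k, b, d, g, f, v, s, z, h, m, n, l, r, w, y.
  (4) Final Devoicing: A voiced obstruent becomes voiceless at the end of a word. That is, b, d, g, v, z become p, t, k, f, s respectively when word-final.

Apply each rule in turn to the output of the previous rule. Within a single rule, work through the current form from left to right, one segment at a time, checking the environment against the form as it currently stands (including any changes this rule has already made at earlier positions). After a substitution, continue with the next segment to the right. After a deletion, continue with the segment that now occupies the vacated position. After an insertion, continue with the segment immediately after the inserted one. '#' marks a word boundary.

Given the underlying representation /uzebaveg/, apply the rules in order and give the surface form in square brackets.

(1) Spirantization: [uzebaveg] → [uzevaveg]
(2) Nasal Place Assimilation: no change — [uzevaveg]
(3) Syncope: [uzevaveg] → [uzvavg]
(4) Final Devoicing: [uzvavg] → [uzvavk]

[uzvavk]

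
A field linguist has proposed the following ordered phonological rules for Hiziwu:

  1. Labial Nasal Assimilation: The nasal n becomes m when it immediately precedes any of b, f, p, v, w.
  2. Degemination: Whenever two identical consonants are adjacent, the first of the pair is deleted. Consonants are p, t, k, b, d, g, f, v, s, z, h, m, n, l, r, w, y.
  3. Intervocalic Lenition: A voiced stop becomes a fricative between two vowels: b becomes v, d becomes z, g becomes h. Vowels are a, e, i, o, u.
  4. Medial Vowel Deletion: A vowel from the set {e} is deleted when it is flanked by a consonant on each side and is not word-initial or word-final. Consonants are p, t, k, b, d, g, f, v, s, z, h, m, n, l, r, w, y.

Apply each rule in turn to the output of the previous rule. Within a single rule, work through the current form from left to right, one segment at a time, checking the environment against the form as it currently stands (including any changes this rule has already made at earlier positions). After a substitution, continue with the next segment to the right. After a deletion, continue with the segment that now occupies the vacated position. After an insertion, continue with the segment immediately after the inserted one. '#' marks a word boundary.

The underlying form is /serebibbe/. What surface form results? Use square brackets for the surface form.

[srvive]

1 Labial Nasal Assimilation: no change — [serebibbe]
2 Degemination: [serebibbe] → [serebibe]
3 Intervocalic Lenition: [serebibe] → [serevive]
4 Medial Vowel Deletion: [serevive] → [srvive]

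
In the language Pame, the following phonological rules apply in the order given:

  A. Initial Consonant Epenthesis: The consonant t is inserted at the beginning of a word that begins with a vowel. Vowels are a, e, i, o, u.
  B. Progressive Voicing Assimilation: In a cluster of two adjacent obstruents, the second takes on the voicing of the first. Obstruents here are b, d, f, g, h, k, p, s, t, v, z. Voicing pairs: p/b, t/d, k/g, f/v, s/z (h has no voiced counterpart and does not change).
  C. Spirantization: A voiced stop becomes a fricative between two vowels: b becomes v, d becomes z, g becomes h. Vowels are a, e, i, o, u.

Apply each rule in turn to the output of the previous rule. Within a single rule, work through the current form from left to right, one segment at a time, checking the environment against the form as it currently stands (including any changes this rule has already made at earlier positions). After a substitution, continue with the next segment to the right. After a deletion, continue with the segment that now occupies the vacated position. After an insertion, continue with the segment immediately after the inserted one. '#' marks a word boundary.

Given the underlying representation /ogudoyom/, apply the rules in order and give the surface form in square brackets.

A Initial Consonant Epenthesis: [ogudoyom] → [togudoyom]
B Progressive Voicing Assimilation: no change — [togudoyom]
C Spirantization: [togudoyom] → [tohuzoyom]

[tohuzoyom]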